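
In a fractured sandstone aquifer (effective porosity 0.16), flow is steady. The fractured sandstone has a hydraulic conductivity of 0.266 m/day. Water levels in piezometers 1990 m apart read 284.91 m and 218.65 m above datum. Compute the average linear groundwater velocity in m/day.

0.0554

Hydraulic gradient i = (284.91 − 218.65) / 1990 = 66.26 / 1990 = 0.03330.
Darcy flux q = K · i = 0.2660 × 0.03330 = 0.008857 m/day.
Seepage velocity v = q / n_e = 0.008857 / 0.16 = 0.05536 m/day.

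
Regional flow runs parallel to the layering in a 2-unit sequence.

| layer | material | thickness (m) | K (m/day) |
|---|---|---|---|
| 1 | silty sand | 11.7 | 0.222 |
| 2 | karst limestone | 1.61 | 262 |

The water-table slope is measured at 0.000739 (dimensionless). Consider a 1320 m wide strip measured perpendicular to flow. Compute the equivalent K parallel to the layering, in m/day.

31.9

Flow is parallel to layering, so each bed carries its own Darcy discharge and the transmissivities add.
Σ(K_i·b_i) = 0.222×11.7 + 262×1.61 = 424.4 m²/day.
Total thickness b = 13.31 m, so K_eq = Σ(K_i·b_i)/b = 31.89 m/day.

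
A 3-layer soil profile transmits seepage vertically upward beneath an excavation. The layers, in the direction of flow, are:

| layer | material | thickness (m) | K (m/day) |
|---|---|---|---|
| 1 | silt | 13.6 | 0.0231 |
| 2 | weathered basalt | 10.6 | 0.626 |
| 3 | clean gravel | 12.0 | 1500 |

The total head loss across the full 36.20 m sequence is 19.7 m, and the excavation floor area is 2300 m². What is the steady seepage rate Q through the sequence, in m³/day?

Flow is perpendicular to layering, so the layers act in series and the equivalent K is the thickness-weighted harmonic mean.
Total thickness L = 13.6 + 10.6 + 12.0 = 36.20 m.
Σ(b_i/K_i) = 13.6/0.0231 + 10.6/0.626 + 12.0/1500 = 605.7 d.
K_eq = L / Σ(b_i/K_i) = 36.20 / 605.7 = 0.05977 m/day.
Q = K_eq · A · (Δh/L) = 0.05977 × 2300 × (19.7/36.20) = 74.81 m³/day.

74.8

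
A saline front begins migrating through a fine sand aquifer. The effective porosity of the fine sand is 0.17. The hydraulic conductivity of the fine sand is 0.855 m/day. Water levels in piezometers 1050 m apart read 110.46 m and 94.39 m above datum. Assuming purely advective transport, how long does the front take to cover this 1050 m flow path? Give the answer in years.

37.3

Hydraulic gradient i = (110.46 − 94.39) / 1050 = 16.07 / 1050 = 0.01530.
Darcy flux q = K · i = 0.8550 × 0.01530 = 0.01309 m/day.
Seepage velocity v = q / n_e = 0.01309 / 0.17 = 0.07697 m/day.
Travel time t = L / v = 1050 / 0.07697 = 13641 days = 37.35 years.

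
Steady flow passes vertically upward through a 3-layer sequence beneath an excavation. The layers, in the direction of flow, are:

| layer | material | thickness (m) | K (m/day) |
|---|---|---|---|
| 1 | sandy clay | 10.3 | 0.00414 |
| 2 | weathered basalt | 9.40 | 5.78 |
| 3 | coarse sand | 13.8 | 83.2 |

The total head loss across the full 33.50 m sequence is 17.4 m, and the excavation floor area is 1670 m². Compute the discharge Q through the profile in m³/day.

Flow is perpendicular to layering, so the layers act in series and the equivalent K is the thickness-weighted harmonic mean.
Total thickness L = 10.3 + 9.40 + 13.8 = 33.50 m.
Σ(b_i/K_i) = 10.3/0.00414 + 9.40/5.78 + 13.8/83.2 = 2490 d.
K_eq = L / Σ(b_i/K_i) = 33.50 / 2490 = 0.01346 m/day.
Q = K_eq · A · (Δh/L) = 0.01346 × 1670 × (17.4/33.50) = 11.67 m³/day.

11.7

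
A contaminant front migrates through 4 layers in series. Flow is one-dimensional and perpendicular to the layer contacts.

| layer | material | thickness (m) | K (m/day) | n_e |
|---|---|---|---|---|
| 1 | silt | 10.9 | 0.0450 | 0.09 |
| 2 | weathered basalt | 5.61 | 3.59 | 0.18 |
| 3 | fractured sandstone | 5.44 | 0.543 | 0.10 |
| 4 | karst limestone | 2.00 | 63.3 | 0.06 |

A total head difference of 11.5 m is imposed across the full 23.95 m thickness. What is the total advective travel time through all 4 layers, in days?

58.6

With flow normal to the layers, continuity requires the same specific discharge q through every layer.
Σ(b_i/K_i) = 10.9/0.0450 + 5.61/3.59 + 5.44/0.543 + 2.00/63.3 = 253.8 d.
q = Δh / Σ(b_i/K_i) = 11.5 / 253.8 = 0.04531 m/day.
In each layer the seepage velocity is v_i = q/n_i, so the layer transit time is t_i = b_i·n_i / q:
  layer 1 (silt): t_1 = 10.9 × 0.09 / 0.04531 = 21.65 d
  layer 2 (weathered basalt): t_2 = 5.61 × 0.18 / 0.04531 = 22.29 d
  layer 3 (fractured sandstone): t_3 = 5.44 × 0.10 / 0.04531 = 12.01 d
  layer 4 (karst limestone): t_4 = 2.00 × 0.06 / 0.04531 = 2.649 d
Total t = Σ t_i = 58.60 days.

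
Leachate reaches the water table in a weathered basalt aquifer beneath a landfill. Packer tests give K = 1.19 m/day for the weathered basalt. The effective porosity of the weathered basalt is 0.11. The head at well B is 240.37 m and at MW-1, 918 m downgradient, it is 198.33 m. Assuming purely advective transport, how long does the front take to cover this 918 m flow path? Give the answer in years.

Hydraulic gradient i = (240.37 − 198.33) / 918 = 42.04 / 918 = 0.04580.
Darcy flux q = K · i = 1.190 × 0.04580 = 0.05450 m/day.
Seepage velocity v = q / n_e = 0.05450 / 0.11 = 0.4954 m/day.
Travel time t = L / v = 918 / 0.4954 = 1853 days = 5.073 years.

5.07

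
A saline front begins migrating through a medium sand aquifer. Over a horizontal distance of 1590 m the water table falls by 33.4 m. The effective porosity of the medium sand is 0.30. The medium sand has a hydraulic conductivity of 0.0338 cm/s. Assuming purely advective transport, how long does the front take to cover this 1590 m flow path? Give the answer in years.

2.13

Convert K: 0.0338 cm/s × 864 = 29.20 m/day.
Hydraulic gradient i = Δh / L = 33.4 / 1590 = 0.02101.
Darcy flux q = K · i = 29.20 × 0.02101 = 0.6135 m/day.
Seepage velocity v = q / n_e = 0.6135 / 0.30 = 2.045 m/day.
Travel time t = L / v = 1590 / 2.045 = 777.6 days = 2.129 years.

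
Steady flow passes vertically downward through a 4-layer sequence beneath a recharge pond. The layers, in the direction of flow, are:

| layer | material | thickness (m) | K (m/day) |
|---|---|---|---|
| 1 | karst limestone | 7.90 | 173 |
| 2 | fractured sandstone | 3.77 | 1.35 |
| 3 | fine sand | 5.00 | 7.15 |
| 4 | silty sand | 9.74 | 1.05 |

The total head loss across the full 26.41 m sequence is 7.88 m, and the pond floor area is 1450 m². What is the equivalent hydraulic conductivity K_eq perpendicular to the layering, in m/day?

2.06

Flow is perpendicular to layering, so the layers act in series and the equivalent K is the thickness-weighted harmonic mean.
Total thickness L = 7.90 + 3.77 + 5.00 + 9.74 = 26.41 m.
Σ(b_i/K_i) = 7.90/173 + 3.77/1.35 + 5.00/7.15 + 9.74/1.05 = 12.81 d.
K_eq = L / Σ(b_i/K_i) = 26.41 / 12.81 = 2.061 m/day.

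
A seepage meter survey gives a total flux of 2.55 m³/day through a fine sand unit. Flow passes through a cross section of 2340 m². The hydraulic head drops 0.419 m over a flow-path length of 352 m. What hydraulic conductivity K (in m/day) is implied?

Hydraulic gradient i = Δh / L = 0.419 / 352 = 0.001190.
From Q = K·A·i, K = Q / (A·i) = 2.55 / (2340 × 0.001190) = 0.9155 m/day.

0.915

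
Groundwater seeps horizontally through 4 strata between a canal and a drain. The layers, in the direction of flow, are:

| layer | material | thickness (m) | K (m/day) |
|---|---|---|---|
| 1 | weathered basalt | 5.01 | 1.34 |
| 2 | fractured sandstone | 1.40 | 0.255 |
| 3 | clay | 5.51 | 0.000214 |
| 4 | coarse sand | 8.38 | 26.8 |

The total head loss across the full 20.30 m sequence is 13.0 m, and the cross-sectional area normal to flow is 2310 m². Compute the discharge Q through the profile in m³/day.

1.17

Flow is perpendicular to layering, so the layers act in series and the equivalent K is the thickness-weighted harmonic mean.
Total thickness L = 5.01 + 1.40 + 5.51 + 8.38 = 20.30 m.
Σ(b_i/K_i) = 5.01/1.34 + 1.40/0.255 + 5.51/0.000214 + 8.38/26.8 = 25757 d.
K_eq = L / Σ(b_i/K_i) = 20.30 / 25757 = 0.0007881 m/day.
Q = K_eq · A · (Δh/L) = 0.0007881 × 2310 × (13.0/20.30) = 1.166 m³/day.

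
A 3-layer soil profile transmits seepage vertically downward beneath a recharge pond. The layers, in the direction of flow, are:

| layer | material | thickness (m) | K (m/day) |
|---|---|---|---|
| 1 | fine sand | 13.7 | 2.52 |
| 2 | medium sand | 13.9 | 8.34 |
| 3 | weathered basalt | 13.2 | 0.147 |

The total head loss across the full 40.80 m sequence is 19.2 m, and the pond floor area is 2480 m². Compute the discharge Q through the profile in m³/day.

491

Flow is perpendicular to layering, so the layers act in series and the equivalent K is the thickness-weighted harmonic mean.
Total thickness L = 13.7 + 13.9 + 13.2 = 40.80 m.
Σ(b_i/K_i) = 13.7/2.52 + 13.9/8.34 + 13.2/0.147 = 96.90 d.
K_eq = L / Σ(b_i/K_i) = 40.80 / 96.90 = 0.4211 m/day.
Q = K_eq · A · (Δh/L) = 0.4211 × 2480 × (19.2/40.80) = 491.4 m³/day.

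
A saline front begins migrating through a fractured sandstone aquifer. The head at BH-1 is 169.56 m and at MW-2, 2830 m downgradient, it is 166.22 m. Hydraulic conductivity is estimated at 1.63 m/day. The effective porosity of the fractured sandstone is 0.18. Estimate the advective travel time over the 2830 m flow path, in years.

Hydraulic gradient i = (169.56 − 166.22) / 2830 = 3.34 / 2830 = 0.001180.
Darcy flux q = K · i = 1.630 × 0.001180 = 0.001924 m/day.
Seepage velocity v = q / n_e = 0.001924 / 0.18 = 0.01069 m/day.
Travel time t = L / v = 2830 / 0.01069 = 2.648e+05 days = 725.0 years.

725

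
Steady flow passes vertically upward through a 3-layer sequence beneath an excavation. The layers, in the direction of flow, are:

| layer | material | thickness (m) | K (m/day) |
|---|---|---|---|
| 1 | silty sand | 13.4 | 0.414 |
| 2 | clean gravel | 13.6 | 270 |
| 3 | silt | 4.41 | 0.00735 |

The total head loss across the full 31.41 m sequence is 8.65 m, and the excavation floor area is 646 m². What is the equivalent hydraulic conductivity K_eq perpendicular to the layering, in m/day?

0.0497

Flow is perpendicular to layering, so the layers act in series and the equivalent K is the thickness-weighted harmonic mean.
Total thickness L = 13.4 + 13.6 + 4.41 = 31.41 m.
Σ(b_i/K_i) = 13.4/0.414 + 13.6/270 + 4.41/0.00735 = 632.4 d.
K_eq = L / Σ(b_i/K_i) = 31.41 / 632.4 = 0.04967 m/day.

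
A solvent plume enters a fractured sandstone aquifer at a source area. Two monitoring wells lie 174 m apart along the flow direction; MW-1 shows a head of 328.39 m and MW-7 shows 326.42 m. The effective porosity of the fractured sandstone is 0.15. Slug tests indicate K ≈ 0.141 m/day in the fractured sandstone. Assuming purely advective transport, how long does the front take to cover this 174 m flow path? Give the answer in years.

Hydraulic gradient i = (328.39 − 326.42) / 174 = 1.97 / 174 = 0.01132.
Darcy flux q = K · i = 0.1410 × 0.01132 = 0.001596 m/day.
Seepage velocity v = q / n_e = 0.001596 / 0.15 = 0.01064 m/day.
Travel time t = L / v = 174 / 0.01064 = 16349 days = 44.76 years.

44.8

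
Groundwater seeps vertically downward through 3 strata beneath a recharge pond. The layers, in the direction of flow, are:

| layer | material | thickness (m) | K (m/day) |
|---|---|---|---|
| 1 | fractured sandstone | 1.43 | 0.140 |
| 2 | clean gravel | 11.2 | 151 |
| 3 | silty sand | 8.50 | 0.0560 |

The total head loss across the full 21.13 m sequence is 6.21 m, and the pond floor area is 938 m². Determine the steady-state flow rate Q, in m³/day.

35.9

Flow is perpendicular to layering, so the layers act in series and the equivalent K is the thickness-weighted harmonic mean.
Total thickness L = 1.43 + 11.2 + 8.50 = 21.13 m.
Σ(b_i/K_i) = 1.43/0.140 + 11.2/151 + 8.50/0.0560 = 162.1 d.
K_eq = L / Σ(b_i/K_i) = 21.13 / 162.1 = 0.1304 m/day.
Q = K_eq · A · (Δh/L) = 0.1304 × 938 × (6.21/21.13) = 35.94 m³/day.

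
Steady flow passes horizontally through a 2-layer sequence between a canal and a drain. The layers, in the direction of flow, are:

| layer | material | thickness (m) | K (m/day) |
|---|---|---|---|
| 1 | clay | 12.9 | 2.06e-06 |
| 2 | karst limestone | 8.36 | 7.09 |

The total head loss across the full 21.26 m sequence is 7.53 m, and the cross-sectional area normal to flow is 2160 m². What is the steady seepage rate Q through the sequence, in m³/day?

Flow is perpendicular to layering, so the layers act in series and the equivalent K is the thickness-weighted harmonic mean.
Total thickness L = 12.9 + 8.36 = 21.26 m.
Σ(b_i/K_i) = 12.9/2.06e-06 + 8.36/7.09 = 6.262e+06 d.
K_eq = L / Σ(b_i/K_i) = 21.26 / 6.262e+06 = 3.395e-06 m/day.
Q = K_eq · A · (Δh/L) = 3.395e-06 × 2160 × (7.53/21.26) = 0.002597 m³/day.

0.00260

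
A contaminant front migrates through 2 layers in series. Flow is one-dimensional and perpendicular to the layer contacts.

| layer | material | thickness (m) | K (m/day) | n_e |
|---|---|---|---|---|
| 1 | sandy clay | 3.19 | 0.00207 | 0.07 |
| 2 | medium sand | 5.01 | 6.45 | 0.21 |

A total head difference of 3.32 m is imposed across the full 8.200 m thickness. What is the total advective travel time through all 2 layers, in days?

With flow normal to the layers, continuity requires the same specific discharge q through every layer.
Σ(b_i/K_i) = 3.19/0.00207 + 5.01/6.45 = 1542 d.
q = Δh / Σ(b_i/K_i) = 3.32 / 1542 = 0.002153 m/day.
In each layer the seepage velocity is v_i = q/n_i, so the layer transit time is t_i = b_i·n_i / q:
  layer 1 (sandy clay): t_1 = 3.19 × 0.07 / 0.002153 = 103.7 d
  layer 2 (medium sand): t_2 = 5.01 × 0.21 / 0.002153 = 488.6 d
Total t = Σ t_i = 592.3 days.

592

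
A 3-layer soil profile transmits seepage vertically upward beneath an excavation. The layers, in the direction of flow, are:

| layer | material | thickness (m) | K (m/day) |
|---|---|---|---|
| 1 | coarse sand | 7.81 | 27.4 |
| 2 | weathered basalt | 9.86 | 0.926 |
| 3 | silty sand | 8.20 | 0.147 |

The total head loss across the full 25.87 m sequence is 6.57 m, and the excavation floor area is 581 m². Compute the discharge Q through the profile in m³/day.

57.2

Flow is perpendicular to layering, so the layers act in series and the equivalent K is the thickness-weighted harmonic mean.
Total thickness L = 7.81 + 9.86 + 8.20 = 25.87 m.
Σ(b_i/K_i) = 7.81/27.4 + 9.86/0.926 + 8.20/0.147 = 66.72 d.
K_eq = L / Σ(b_i/K_i) = 25.87 / 66.72 = 0.3878 m/day.
Q = K_eq · A · (Δh/L) = 0.3878 × 581 × (6.57/25.87) = 57.22 m³/day.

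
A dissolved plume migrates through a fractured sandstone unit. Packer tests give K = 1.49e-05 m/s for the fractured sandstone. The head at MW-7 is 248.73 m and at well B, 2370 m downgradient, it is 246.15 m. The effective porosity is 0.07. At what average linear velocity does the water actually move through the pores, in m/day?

0.0200

Convert K: 1.49e-05 m/s × 86400 = 1.287 m/day.
Hydraulic gradient i = (248.73 − 246.15) / 2370 = 2.58 / 2370 = 0.001089.
Darcy flux q = K · i = 1.287 × 0.001089 = 0.001401 m/day.
Seepage velocity v = q / n_e = 0.001401 / 0.07 = 0.02002 m/day.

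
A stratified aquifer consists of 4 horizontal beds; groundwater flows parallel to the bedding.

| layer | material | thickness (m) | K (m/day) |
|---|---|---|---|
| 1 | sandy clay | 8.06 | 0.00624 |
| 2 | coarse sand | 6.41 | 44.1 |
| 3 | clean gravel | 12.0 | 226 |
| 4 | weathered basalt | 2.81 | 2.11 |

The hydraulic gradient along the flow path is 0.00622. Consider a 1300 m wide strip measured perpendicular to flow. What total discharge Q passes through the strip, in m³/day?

24300

Flow is parallel to layering, so each bed carries its own Darcy discharge and the transmissivities add.
Σ(K_i·b_i) = 0.00624×8.06 + 44.1×6.41 + 226×12.0 + 2.11×2.81 = 3001 m²/day.
Hydraulic gradient i = 0.00622.
Q = Σ(K_i·b_i) · W · i = 3001 × 1300 × 0.006220 = 24263 m³/day.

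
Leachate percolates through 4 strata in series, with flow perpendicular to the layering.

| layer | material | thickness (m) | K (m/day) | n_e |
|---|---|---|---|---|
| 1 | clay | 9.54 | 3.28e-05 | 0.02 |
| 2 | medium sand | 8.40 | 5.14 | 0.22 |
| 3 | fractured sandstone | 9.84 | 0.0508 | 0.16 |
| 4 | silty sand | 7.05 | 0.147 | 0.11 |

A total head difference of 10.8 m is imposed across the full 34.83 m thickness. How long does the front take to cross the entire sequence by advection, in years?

With flow normal to the layers, continuity requires the same specific discharge q through every layer.
Σ(b_i/K_i) = 9.54/3.28e-05 + 8.40/5.14 + 9.84/0.0508 + 7.05/0.147 = 2.911e+05 d.
q = Δh / Σ(b_i/K_i) = 10.8 / 2.911e+05 = 3.710e-05 m/day.
In each layer the seepage velocity is v_i = q/n_i, so the layer transit time is t_i = b_i·n_i / q:
  layer 1 (clay): t_1 = 9.54 × 0.02 / 3.710e-05 = 5143 d
  layer 2 (medium sand): t_2 = 8.40 × 0.22 / 3.710e-05 = 49810 d
  layer 3 (fractured sandstone): t_3 = 9.84 × 0.16 / 3.710e-05 = 42435 d
  layer 4 (silty sand): t_4 = 7.05 × 0.11 / 3.710e-05 = 20902 d
Total t = Σ t_i = 1.183e+05 days = 323.9 years.

324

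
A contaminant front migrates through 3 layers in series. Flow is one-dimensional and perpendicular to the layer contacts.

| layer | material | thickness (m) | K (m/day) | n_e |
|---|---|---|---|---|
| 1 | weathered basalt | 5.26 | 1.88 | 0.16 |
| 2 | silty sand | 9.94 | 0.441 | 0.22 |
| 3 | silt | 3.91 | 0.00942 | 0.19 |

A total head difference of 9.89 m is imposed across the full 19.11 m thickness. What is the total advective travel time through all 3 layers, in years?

0.460

With flow normal to the layers, continuity requires the same specific discharge q through every layer.
Σ(b_i/K_i) = 5.26/1.88 + 9.94/0.441 + 3.91/0.00942 = 440.4 d.
q = Δh / Σ(b_i/K_i) = 9.89 / 440.4 = 0.02246 m/day.
In each layer the seepage velocity is v_i = q/n_i, so the layer transit time is t_i = b_i·n_i / q:
  layer 1 (weathered basalt): t_1 = 5.26 × 0.16 / 0.02246 = 37.48 d
  layer 2 (silty sand): t_2 = 9.94 × 0.22 / 0.02246 = 97.38 d
  layer 3 (silt): t_3 = 3.91 × 0.19 / 0.02246 = 33.08 d
Total t = Σ t_i = 167.9 days = 0.4598 years.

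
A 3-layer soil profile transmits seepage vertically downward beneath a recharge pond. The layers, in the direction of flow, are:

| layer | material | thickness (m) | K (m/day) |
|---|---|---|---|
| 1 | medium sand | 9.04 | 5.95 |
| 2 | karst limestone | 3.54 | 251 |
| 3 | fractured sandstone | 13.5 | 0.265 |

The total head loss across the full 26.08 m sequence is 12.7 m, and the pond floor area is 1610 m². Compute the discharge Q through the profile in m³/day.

390

Flow is perpendicular to layering, so the layers act in series and the equivalent K is the thickness-weighted harmonic mean.
Total thickness L = 9.04 + 3.54 + 13.5 = 26.08 m.
Σ(b_i/K_i) = 9.04/5.95 + 3.54/251 + 13.5/0.265 = 52.48 d.
K_eq = L / Σ(b_i/K_i) = 26.08 / 52.48 = 0.4970 m/day.
Q = K_eq · A · (Δh/L) = 0.4970 × 1610 × (12.7/26.08) = 389.6 m³/day.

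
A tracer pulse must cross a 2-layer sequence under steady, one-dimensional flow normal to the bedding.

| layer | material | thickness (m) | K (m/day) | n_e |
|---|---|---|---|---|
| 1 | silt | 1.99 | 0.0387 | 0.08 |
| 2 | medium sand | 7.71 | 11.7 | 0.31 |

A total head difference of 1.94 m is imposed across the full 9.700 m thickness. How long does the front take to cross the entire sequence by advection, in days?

68.4

With flow normal to the layers, continuity requires the same specific discharge q through every layer.
Σ(b_i/K_i) = 1.99/0.0387 + 7.71/11.7 = 52.08 d.
q = Δh / Σ(b_i/K_i) = 1.94 / 52.08 = 0.03725 m/day.
In each layer the seepage velocity is v_i = q/n_i, so the layer transit time is t_i = b_i·n_i / q:
  layer 1 (silt): t_1 = 1.99 × 0.08 / 0.03725 = 4.274 d
  layer 2 (medium sand): t_2 = 7.71 × 0.31 / 0.03725 = 64.16 d
Total t = Σ t_i = 68.44 days.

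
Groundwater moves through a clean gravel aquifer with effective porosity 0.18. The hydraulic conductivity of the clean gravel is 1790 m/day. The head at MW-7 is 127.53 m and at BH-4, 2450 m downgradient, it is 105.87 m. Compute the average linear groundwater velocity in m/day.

Hydraulic gradient i = (127.53 − 105.87) / 2450 = 21.66 / 2450 = 0.008841.
Darcy flux q = K · i = 1790 × 0.008841 = 15.83 m/day.
Seepage velocity v = q / n_e = 15.83 / 0.18 = 87.92 m/day.

87.9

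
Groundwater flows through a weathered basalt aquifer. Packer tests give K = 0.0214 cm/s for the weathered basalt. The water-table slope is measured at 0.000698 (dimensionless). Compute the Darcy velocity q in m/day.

0.0129

Convert K: 0.0214 cm/s × 864 = 18.49 m/day.
Hydraulic gradient i = 0.000698.
Specific discharge q = K · i = 18.49 × 0.0006980 = 0.01291 m/day.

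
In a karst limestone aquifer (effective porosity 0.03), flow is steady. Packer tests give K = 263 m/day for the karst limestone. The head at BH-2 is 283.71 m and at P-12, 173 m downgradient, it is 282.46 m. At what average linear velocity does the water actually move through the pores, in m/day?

63.3

Hydraulic gradient i = (283.71 − 282.46) / 173 = 1.25 / 173 = 0.007225.
Darcy flux q = K · i = 263.0 × 0.007225 = 1.900 m/day.
Seepage velocity v = q / n_e = 1.900 / 0.03 = 63.34 m/day.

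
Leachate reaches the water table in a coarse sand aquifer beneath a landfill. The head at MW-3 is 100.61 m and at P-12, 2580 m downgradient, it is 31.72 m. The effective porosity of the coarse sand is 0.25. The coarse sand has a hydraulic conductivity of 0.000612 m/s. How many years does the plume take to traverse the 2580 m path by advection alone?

Convert K: 0.000612 m/s × 86400 = 52.88 m/day.
Hydraulic gradient i = (100.61 − 31.72) / 2580 = 68.89 / 2580 = 0.02670.
Darcy flux q = K · i = 52.88 × 0.02670 = 1.412 m/day.
Seepage velocity v = q / n_e = 1.412 / 0.25 = 5.648 m/day.
Travel time t = L / v = 2580 / 5.648 = 456.8 days = 1.251 years.

1.25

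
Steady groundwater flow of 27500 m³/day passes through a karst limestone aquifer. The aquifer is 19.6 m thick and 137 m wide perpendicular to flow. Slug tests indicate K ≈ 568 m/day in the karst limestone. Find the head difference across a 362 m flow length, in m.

6.53

Cross-sectional area A = 137 × 19.6 = 2685 m².
From Q = K·A·i, i = Q / (K·A) = 27500 / (568.0 × 2685) = 0.01803.
Head loss Δh = i · L = 0.01803 × 362 = 6.527 m.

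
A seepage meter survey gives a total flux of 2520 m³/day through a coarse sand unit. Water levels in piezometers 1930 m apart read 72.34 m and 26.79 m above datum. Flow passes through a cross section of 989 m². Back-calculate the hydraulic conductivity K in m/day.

Hydraulic gradient i = (72.34 − 26.79) / 1930 = 45.55 / 1930 = 0.02360.
From Q = K·A·i, K = Q / (A·i) = 2520 / (989.0 × 0.02360) = 108.0 m/day.

108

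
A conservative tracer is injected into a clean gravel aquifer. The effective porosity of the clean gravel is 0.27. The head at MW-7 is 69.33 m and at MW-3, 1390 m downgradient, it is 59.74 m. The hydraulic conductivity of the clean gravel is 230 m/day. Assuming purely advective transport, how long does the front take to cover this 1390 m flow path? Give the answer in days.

Hydraulic gradient i = (69.33 − 59.74) / 1390 = 9.59 / 1390 = 0.006899.
Darcy flux q = K · i = 230.0 × 0.006899 = 1.587 m/day.
Seepage velocity v = q / n_e = 1.587 / 0.27 = 5.877 m/day.
Travel time t = L / v = 1390 / 5.877 = 236.5 days.

237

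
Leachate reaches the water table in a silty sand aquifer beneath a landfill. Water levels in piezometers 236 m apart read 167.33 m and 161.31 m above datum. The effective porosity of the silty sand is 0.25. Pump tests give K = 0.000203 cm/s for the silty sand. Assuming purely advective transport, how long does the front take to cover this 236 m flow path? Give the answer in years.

Convert K: 0.000203 cm/s × 864 = 0.1754 m/day.
Hydraulic gradient i = (167.33 − 161.31) / 236 = 6.02 / 236 = 0.02551.
Darcy flux q = K · i = 0.1754 × 0.02551 = 0.004474 m/day.
Seepage velocity v = q / n_e = 0.004474 / 0.25 = 0.01790 m/day.
Travel time t = L / v = 236 / 0.01790 = 13187 days = 36.11 years.

36.1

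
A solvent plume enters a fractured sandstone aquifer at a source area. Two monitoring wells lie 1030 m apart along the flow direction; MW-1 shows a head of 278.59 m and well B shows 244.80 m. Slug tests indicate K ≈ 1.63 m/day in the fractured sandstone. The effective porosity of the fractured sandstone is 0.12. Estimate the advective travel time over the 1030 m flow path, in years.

Hydraulic gradient i = (278.59 − 244.80) / 1030 = 33.79 / 1030 = 0.03281.
Darcy flux q = K · i = 1.630 × 0.03281 = 0.05347 m/day.
Seepage velocity v = q / n_e = 0.05347 / 0.12 = 0.4456 m/day.
Travel time t = L / v = 1030 / 0.4456 = 2311 days = 6.328 years.

6.33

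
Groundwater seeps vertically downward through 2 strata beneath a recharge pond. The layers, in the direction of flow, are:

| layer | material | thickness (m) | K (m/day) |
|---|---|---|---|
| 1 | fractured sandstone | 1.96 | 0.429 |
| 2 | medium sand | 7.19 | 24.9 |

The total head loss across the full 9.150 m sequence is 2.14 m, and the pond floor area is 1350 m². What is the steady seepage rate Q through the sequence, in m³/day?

595

Flow is perpendicular to layering, so the layers act in series and the equivalent K is the thickness-weighted harmonic mean.
Total thickness L = 1.96 + 7.19 = 9.150 m.
Σ(b_i/K_i) = 1.96/0.429 + 7.19/24.9 = 4.858 d.
K_eq = L / Σ(b_i/K_i) = 9.150 / 4.858 = 1.884 m/day.
Q = K_eq · A · (Δh/L) = 1.884 × 1350 × (2.14/9.150) = 594.7 m³/day.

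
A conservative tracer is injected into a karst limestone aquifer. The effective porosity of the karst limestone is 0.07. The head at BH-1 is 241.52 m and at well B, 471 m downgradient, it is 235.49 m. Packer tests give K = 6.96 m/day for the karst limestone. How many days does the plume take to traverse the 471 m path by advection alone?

370

Hydraulic gradient i = (241.52 − 235.49) / 471 = 6.03 / 471 = 0.01280.
Darcy flux q = K · i = 6.960 × 0.01280 = 0.08911 m/day.
Seepage velocity v = q / n_e = 0.08911 / 0.07 = 1.273 m/day.
Travel time t = L / v = 471 / 1.273 = 370.0 days.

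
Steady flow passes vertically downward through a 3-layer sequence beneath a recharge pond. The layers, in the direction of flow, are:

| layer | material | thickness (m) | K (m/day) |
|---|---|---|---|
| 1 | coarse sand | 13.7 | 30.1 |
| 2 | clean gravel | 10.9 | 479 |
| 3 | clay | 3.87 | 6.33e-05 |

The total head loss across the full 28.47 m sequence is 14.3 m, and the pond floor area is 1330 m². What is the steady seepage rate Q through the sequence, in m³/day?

Flow is perpendicular to layering, so the layers act in series and the equivalent K is the thickness-weighted harmonic mean.
Total thickness L = 13.7 + 10.9 + 3.87 = 28.47 m.
Σ(b_i/K_i) = 13.7/30.1 + 10.9/479 + 3.87/6.33e-05 = 61138 d.
K_eq = L / Σ(b_i/K_i) = 28.47 / 61138 = 0.0004657 m/day.
Q = K_eq · A · (Δh/L) = 0.0004657 × 1330 × (14.3/28.47) = 0.3111 m³/day.

0.311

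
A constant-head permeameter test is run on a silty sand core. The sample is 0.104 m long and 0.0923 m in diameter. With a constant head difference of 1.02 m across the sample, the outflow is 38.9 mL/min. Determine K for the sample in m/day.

Cross-sectional area A = π·(d/2)² = π × (0.0923/2)² = 0.006691 m².
Convert discharge: 38.9 mL/min = 6.483e-07 m³/s.
Darcy's law rearranged: K = Q·L / (A·Δh) = 6.483e-07 × 0.104 / (0.006691 × 1.02) = 9.880e-06 m/s = 0.8536 m/day.

0.854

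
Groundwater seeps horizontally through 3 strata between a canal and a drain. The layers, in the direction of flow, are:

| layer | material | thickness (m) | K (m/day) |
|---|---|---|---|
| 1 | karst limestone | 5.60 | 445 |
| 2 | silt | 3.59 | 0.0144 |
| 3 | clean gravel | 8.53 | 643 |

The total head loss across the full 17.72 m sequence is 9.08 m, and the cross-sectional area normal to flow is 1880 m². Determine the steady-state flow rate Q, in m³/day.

68.5

Flow is perpendicular to layering, so the layers act in series and the equivalent K is the thickness-weighted harmonic mean.
Total thickness L = 5.60 + 3.59 + 8.53 = 17.72 m.
Σ(b_i/K_i) = 5.60/445 + 3.59/0.0144 + 8.53/643 = 249.3 d.
K_eq = L / Σ(b_i/K_i) = 17.72 / 249.3 = 0.07107 m/day.
Q = K_eq · A · (Δh/L) = 0.07107 × 1880 × (9.08/17.72) = 68.46 m³/day.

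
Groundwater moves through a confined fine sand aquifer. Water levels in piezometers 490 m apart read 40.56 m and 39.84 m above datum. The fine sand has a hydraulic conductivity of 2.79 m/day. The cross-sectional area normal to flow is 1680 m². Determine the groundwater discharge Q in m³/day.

6.89

Hydraulic gradient i = (40.56 − 39.84) / 490 = 0.72 / 490 = 0.001469.
Darcy's law: Q = K · A · i = 2.790 × 1680 × 0.001469 = 6.887 m³/day.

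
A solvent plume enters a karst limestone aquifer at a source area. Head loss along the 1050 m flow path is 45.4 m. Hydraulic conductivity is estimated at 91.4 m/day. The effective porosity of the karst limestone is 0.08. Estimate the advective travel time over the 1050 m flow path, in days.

21.3

Hydraulic gradient i = Δh / L = 45.4 / 1050 = 0.04324.
Darcy flux q = K · i = 91.40 × 0.04324 = 3.952 m/day.
Seepage velocity v = q / n_e = 3.952 / 0.08 = 49.40 m/day.
Travel time t = L / v = 1050 / 49.40 = 21.26 days.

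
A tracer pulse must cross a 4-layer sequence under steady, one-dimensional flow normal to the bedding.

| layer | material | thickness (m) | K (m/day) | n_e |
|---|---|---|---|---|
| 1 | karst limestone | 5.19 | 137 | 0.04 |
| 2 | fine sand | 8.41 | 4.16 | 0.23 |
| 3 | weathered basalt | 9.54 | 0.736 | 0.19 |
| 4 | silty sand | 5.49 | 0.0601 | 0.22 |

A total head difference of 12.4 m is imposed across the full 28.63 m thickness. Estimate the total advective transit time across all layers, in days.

44.3

With flow normal to the layers, continuity requires the same specific discharge q through every layer.
Σ(b_i/K_i) = 5.19/137 + 8.41/4.16 + 9.54/0.736 + 5.49/0.0601 = 106.4 d.
q = Δh / Σ(b_i/K_i) = 12.4 / 106.4 = 0.1166 m/day.
In each layer the seepage velocity is v_i = q/n_i, so the layer transit time is t_i = b_i·n_i / q:
  layer 1 (karst limestone): t_1 = 5.19 × 0.04 / 0.1166 = 1.781 d
  layer 2 (fine sand): t_2 = 8.41 × 0.23 / 0.1166 = 16.59 d
  layer 3 (weathered basalt): t_3 = 9.54 × 0.19 / 0.1166 = 15.55 d
  layer 4 (silty sand): t_4 = 5.49 × 0.22 / 0.1166 = 10.36 d
Total t = Σ t_i = 44.28 days.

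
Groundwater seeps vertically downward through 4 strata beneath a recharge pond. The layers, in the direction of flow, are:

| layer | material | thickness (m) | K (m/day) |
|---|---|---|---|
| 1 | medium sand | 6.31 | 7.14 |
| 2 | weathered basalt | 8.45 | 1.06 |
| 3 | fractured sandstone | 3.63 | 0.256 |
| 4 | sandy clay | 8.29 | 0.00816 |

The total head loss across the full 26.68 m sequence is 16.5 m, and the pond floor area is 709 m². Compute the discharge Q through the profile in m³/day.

Flow is perpendicular to layering, so the layers act in series and the equivalent K is the thickness-weighted harmonic mean.
Total thickness L = 6.31 + 8.45 + 3.63 + 8.29 = 26.68 m.
Σ(b_i/K_i) = 6.31/7.14 + 8.45/1.06 + 3.63/0.256 + 8.29/0.00816 = 1039 d.
K_eq = L / Σ(b_i/K_i) = 26.68 / 1039 = 0.02568 m/day.
Q = K_eq · A · (Δh/L) = 0.02568 × 709 × (16.5/26.68) = 11.26 m³/day.

11.3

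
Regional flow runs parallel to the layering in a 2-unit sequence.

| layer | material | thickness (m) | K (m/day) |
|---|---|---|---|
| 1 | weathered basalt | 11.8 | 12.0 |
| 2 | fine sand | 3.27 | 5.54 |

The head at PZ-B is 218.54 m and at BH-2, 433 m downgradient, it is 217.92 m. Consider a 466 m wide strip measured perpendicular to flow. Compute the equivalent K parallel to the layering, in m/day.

10.6

Flow is parallel to layering, so each bed carries its own Darcy discharge and the transmissivities add.
Σ(K_i·b_i) = 12.0×11.8 + 5.54×3.27 = 159.7 m²/day.
Total thickness b = 15.07 m, so K_eq = Σ(K_i·b_i)/b = 10.60 m/day.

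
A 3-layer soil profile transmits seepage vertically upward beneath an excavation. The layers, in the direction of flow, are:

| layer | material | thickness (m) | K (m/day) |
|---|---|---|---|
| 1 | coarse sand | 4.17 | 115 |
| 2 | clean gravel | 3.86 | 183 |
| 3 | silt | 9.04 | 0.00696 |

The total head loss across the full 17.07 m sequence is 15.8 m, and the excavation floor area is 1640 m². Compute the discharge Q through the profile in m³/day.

19.9

Flow is perpendicular to layering, so the layers act in series and the equivalent K is the thickness-weighted harmonic mean.
Total thickness L = 4.17 + 3.86 + 9.04 = 17.07 m.
Σ(b_i/K_i) = 4.17/115 + 3.86/183 + 9.04/0.00696 = 1299 d.
K_eq = L / Σ(b_i/K_i) = 17.07 / 1299 = 0.01314 m/day.
Q = K_eq · A · (Δh/L) = 0.01314 × 1640 × (15.8/17.07) = 19.95 m³/day.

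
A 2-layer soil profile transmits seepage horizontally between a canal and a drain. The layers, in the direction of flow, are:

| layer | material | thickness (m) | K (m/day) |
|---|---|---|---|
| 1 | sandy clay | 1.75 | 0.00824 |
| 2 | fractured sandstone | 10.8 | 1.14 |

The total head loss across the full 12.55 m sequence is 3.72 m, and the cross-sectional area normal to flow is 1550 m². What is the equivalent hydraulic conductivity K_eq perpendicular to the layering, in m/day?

Flow is perpendicular to layering, so the layers act in series and the equivalent K is the thickness-weighted harmonic mean.
Total thickness L = 1.75 + 10.8 = 12.55 m.
Σ(b_i/K_i) = 1.75/0.00824 + 10.8/1.14 = 221.9 d.
K_eq = L / Σ(b_i/K_i) = 12.55 / 221.9 = 0.05657 m/day.

0.0566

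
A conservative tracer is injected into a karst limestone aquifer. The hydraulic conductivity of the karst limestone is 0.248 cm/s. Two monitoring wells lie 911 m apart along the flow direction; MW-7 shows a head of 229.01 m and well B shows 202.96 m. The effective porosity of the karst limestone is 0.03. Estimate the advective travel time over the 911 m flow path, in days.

Convert K: 0.248 cm/s × 864 = 214.3 m/day.
Hydraulic gradient i = (229.01 − 202.96) / 911 = 26.05 / 911 = 0.02859.
Darcy flux q = K · i = 214.3 × 0.02859 = 6.127 m/day.
Seepage velocity v = q / n_e = 6.127 / 0.03 = 204.2 m/day.
Travel time t = L / v = 911 / 204.2 = 4.461 days.

4.46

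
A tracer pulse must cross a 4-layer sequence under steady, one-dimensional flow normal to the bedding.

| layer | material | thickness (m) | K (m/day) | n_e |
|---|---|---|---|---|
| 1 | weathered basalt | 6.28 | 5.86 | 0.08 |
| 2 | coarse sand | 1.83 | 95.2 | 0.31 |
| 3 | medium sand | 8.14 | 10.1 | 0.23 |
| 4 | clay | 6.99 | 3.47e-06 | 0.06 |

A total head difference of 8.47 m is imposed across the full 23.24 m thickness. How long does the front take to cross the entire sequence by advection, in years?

2190

With flow normal to the layers, continuity requires the same specific discharge q through every layer.
Σ(b_i/K_i) = 6.28/5.86 + 1.83/95.2 + 8.14/10.1 + 6.99/3.47e-06 = 2.014e+06 d.
q = Δh / Σ(b_i/K_i) = 8.47 / 2.014e+06 = 4.205e-06 m/day.
In each layer the seepage velocity is v_i = q/n_i, so the layer transit time is t_i = b_i·n_i / q:
  layer 1 (weathered basalt): t_1 = 6.28 × 0.08 / 4.205e-06 = 1.195e+05 d
  layer 2 (coarse sand): t_2 = 1.83 × 0.31 / 4.205e-06 = 1.349e+05 d
  layer 3 (medium sand): t_3 = 8.14 × 0.23 / 4.205e-06 = 4.453e+05 d
  layer 4 (clay): t_4 = 6.99 × 0.06 / 4.205e-06 = 99745 d
Total t = Σ t_i = 7.994e+05 days = 2189 years.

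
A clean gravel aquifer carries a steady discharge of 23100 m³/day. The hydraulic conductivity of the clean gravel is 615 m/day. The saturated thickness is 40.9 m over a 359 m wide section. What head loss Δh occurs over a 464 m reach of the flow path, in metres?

1.19

Cross-sectional area A = 359 × 40.9 = 14683 m².
From Q = K·A·i, i = Q / (K·A) = 23100 / (615.0 × 14683) = 0.002558.
Head loss Δh = i · L = 0.002558 × 464 = 1.187 m.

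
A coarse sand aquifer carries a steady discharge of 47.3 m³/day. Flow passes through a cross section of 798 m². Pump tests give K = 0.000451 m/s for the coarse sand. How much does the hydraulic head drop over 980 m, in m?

1.49

Convert K: 0.000451 m/s × 86400 = 38.97 m/day.
From Q = K·A·i, i = Q / (K·A) = 47.3 / (38.97 × 798.0) = 0.001521.
Head loss Δh = i · L = 0.001521 × 980 = 1.491 m.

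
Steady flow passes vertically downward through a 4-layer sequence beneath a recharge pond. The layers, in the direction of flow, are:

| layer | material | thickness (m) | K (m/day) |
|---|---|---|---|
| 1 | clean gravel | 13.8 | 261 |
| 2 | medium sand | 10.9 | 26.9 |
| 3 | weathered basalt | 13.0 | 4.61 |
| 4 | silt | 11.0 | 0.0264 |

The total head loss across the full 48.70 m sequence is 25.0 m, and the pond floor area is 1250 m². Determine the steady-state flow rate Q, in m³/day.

Flow is perpendicular to layering, so the layers act in series and the equivalent K is the thickness-weighted harmonic mean.
Total thickness L = 13.8 + 10.9 + 13.0 + 11.0 = 48.70 m.
Σ(b_i/K_i) = 13.8/261 + 10.9/26.9 + 13.0/4.61 + 11.0/0.0264 = 419.9 d.
K_eq = L / Σ(b_i/K_i) = 48.70 / 419.9 = 0.1160 m/day.
Q = K_eq · A · (Δh/L) = 0.1160 × 1250 × (25.0/48.70) = 74.41 m³/day.

74.4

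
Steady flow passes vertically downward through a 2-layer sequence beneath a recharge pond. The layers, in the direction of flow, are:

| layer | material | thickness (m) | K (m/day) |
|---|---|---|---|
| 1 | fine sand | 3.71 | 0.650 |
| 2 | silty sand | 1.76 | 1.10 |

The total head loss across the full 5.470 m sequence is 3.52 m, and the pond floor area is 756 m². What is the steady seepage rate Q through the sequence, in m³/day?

Flow is perpendicular to layering, so the layers act in series and the equivalent K is the thickness-weighted harmonic mean.
Total thickness L = 3.71 + 1.76 = 5.470 m.
Σ(b_i/K_i) = 3.71/0.650 + 1.76/1.10 = 7.308 d.
K_eq = L / Σ(b_i/K_i) = 5.470 / 7.308 = 0.7485 m/day.
Q = K_eq · A · (Δh/L) = 0.7485 × 756 × (3.52/5.470) = 364.2 m³/day.

364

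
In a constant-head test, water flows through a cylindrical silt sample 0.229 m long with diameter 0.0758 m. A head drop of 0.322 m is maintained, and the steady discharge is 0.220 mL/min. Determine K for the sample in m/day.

Cross-sectional area A = π·(d/2)² = π × (0.0758/2)² = 0.004513 m².
Convert discharge: 0.220 mL/min = 3.667e-09 m³/s.
Darcy's law rearranged: K = Q·L / (A·Δh) = 3.667e-09 × 0.229 / (0.004513 × 0.322) = 5.779e-07 m/s = 0.04993 m/day.

0.0499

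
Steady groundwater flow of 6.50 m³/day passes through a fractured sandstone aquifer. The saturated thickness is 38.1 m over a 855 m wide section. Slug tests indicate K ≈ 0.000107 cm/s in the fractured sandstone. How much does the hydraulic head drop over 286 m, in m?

Convert K: 0.000107 cm/s × 864 = 0.09245 m/day.
Cross-sectional area A = 855 × 38.1 = 32576 m².
From Q = K·A·i, i = Q / (K·A) = 6.50 / (0.09245 × 32576) = 0.002158.
Head loss Δh = i · L = 0.002158 × 286 = 0.6173 m.

0.617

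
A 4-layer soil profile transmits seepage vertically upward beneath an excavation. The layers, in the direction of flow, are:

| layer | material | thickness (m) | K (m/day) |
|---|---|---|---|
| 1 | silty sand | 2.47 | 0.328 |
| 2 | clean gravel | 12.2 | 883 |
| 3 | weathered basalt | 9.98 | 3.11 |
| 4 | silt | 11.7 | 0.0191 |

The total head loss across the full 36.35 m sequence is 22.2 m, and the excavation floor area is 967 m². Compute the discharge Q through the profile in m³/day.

Flow is perpendicular to layering, so the layers act in series and the equivalent K is the thickness-weighted harmonic mean.
Total thickness L = 2.47 + 12.2 + 9.98 + 11.7 = 36.35 m.
Σ(b_i/K_i) = 2.47/0.328 + 12.2/883 + 9.98/3.11 + 11.7/0.0191 = 623.3 d.
K_eq = L / Σ(b_i/K_i) = 36.35 / 623.3 = 0.05832 m/day.
Q = K_eq · A · (Δh/L) = 0.05832 × 967 × (22.2/36.35) = 34.44 m³/day.

34.4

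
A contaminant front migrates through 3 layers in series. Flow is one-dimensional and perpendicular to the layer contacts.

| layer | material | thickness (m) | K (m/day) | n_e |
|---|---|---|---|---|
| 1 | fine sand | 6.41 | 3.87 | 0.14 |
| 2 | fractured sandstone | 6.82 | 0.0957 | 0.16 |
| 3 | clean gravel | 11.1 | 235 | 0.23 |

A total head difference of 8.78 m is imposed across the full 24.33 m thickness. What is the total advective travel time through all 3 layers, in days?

With flow normal to the layers, continuity requires the same specific discharge q through every layer.
Σ(b_i/K_i) = 6.41/3.87 + 6.82/0.0957 + 11.1/235 = 72.97 d.
q = Δh / Σ(b_i/K_i) = 8.78 / 72.97 = 0.1203 m/day.
In each layer the seepage velocity is v_i = q/n_i, so the layer transit time is t_i = b_i·n_i / q:
  layer 1 (fine sand): t_1 = 6.41 × 0.14 / 0.1203 = 7.458 d
  layer 2 (fractured sandstone): t_2 = 6.82 × 0.16 / 0.1203 = 9.069 d
  layer 3 (clean gravel): t_3 = 11.1 × 0.23 / 0.1203 = 21.22 d
Total t = Σ t_i = 37.74 days.

37.7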